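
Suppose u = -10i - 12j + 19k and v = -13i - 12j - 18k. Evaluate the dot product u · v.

-68

u · v = (-10)·(-13) + (-12)·(-12) + 19·(-18) = 130 + 144 - 342 = -68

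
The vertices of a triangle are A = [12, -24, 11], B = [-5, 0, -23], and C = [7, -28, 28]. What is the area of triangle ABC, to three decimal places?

AB = (-17, 24, -34),  AC = (-5, -4, 17)
i: 24·17 - (-34)·(-4) = 408 - 136 = 272
j: (-34)·(-5) - (-17)·17 = 170 - (-289) = 459
k: (-17)·(-4) - 24·(-5) = 68 - (-120) = 188
AB × AC = (272, 459, 188)
|AB × AC| = √320009 ≈ 565.6934
area = ½ · 565.6934 ≈ 282.847

282.847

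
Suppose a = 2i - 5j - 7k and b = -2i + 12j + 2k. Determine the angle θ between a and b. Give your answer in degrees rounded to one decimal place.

a · b = 2·(-2) + (-5)·12 + (-7)·2 = -4 - 60 - 14 = -78
|a|² = 4 + 25 + 49 = 78,  |a| = √78 ≈ 8.831761
|b|² = 4 + 144 + 4 = 152,  |b| = √152 ≈ 12.328828
cos θ = -78 / (8.831761 · 12.328828) ≈ -0.71635
θ = arccos(-0.71635) ≈ 135.8°

135.8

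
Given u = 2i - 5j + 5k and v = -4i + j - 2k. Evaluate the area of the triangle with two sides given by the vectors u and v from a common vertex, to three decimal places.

i: (-5)·(-2) - 5·1 = 10 - 5 = 5
j: 5·(-4) - 2·(-2) = -20 - (-4) = -16
k: 2·1 - (-5)·(-4) = 2 - 20 = -18
u × v = (5, -16, -18)
|u × v| = √(5² + (-16)² + (-18)²) = √605 ≈ 24.5967
area = ½ · 24.5967 ≈ 12.298

12.298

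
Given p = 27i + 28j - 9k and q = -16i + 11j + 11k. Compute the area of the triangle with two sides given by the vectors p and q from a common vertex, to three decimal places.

i: 28·11 - (-9)·11 = 308 - (-99) = 407
j: (-9)·(-16) - 27·11 = 144 - 297 = -153
k: 27·11 - 28·(-16) = 297 - (-448) = 745
p × q = (407, -153, 745)
|p × q| = √(407² + (-153)² + 745²) = √744083 ≈ 862.6025
area = ½ · 862.6025 ≈ 431.301

431.301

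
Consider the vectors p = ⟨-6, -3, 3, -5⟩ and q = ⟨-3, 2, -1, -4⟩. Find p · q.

29

p · q = (-6)·(-3) + (-3)·2 + 3·(-1) + (-5)·(-4) = 18 - 6 - 3 + 20 = 29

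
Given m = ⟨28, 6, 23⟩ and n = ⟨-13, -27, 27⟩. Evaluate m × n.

i: 6·27 - 23·(-27) = 162 - (-621) = 783
j: 23·(-13) - 28·27 = -299 - 756 = -1055
k: 28·(-27) - 6·(-13) = -756 - (-78) = -678
m × n = (783, -1055, -678)

(783, -1055, -678)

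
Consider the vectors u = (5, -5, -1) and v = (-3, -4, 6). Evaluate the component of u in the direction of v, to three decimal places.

-0.128

u · v = 5·(-3) + (-5)·(-4) + (-1)·6 = -15 + 20 - 6 = -1
|v| = √(9 + 16 + 36) = √61 ≈ 7.8102
comp_v u = -1 / √61 ≈ -0.128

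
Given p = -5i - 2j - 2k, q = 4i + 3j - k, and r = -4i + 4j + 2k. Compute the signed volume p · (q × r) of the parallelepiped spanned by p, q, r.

-98

q × r:
i: 3·2 - (-1)·4 = 6 - (-4) = 10
j: (-1)·(-4) - 4·2 = 4 - 8 = -4
k: 4·4 - 3·(-4) = 16 - (-12) = 28
q × r = (10, -4, 28)
p · (q × r) = (-5)·10 + (-2)·(-4) + (-2)·28 = -50 + 8 - 56 = -98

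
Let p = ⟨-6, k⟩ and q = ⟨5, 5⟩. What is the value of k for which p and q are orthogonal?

6

p · q = (-6)·5 + k·5 = -30 + 5k
Set equal to 0: 5k = 30, so k = 6.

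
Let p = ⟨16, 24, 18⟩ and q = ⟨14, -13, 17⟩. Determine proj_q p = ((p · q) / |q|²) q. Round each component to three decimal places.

(4.667, -4.333, 5.667)

p · q = 16·14 + 24·(-13) + 18·17 = 224 - 312 + 306 = 218
|q|² = 196 + 169 + 289 = 654
proj_q p = (218/654) · (14, -13, 17) ≈ (4.667, -4.333, 5.667)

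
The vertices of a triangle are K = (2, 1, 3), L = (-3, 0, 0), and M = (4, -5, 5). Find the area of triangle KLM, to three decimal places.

KL = (-5, -1, -3),  KM = (2, -6, 2)
i: (-1)·2 - (-3)·(-6) = -2 - 18 = -20
j: (-3)·2 - (-5)·2 = -6 - (-10) = 4
k: (-5)·(-6) - (-1)·2 = 30 - (-2) = 32
KL × KM = (-20, 4, 32)
|KL × KM| = √1440 ≈ 37.9473
area = ½ · 37.9473 ≈ 18.974

18.974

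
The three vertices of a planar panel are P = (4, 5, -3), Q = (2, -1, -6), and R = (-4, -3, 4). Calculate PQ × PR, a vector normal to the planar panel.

(-66, 38, -32)

PQ = (-2, -6, -3)
PR = (-8, -8, 7)
i: (-6)·7 - (-3)·(-8) = -42 - 24 = -66
j: (-3)·(-8) - (-2)·7 = 24 - (-14) = 38
k: (-2)·(-8) - (-6)·(-8) = 16 - 48 = -32
PQ × PR = (-66, 38, -32)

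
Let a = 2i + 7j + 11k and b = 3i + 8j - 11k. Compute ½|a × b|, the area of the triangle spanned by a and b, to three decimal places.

i: 7·(-11) - 11·8 = -77 - 88 = -165
j: 11·3 - 2·(-11) = 33 - (-22) = 55
k: 2·8 - 7·3 = 16 - 21 = -5
a × b = (-165, 55, -5)
|a × b| = √((-165)² + 55² + (-5)²) = √30275 ≈ 173.9971
area = ½ · 173.9971 ≈ 86.999

86.999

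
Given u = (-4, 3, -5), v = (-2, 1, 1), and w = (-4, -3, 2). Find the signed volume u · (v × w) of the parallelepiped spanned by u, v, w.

v × w:
i: 1·2 - 1·(-3) = 2 - (-3) = 5
j: 1·(-4) - (-2)·2 = -4 - (-4) = 0
k: (-2)·(-3) - 1·(-4) = 6 - (-4) = 10
v × w = (5, 0, 10)
u · (v × w) = (-4)·5 + 3·0 + (-5)·10 = -20 + 0 - 50 = -70

-70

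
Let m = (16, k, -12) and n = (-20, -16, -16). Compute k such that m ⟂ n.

-8

m · n = 16·(-20) + k·(-16) + (-12)·(-16) = -128 - 16k
Set equal to 0: -16k = 128, so k = -8.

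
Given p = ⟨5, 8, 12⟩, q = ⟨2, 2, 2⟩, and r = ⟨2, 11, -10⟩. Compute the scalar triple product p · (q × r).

q × r:
i: 2·(-10) - 2·11 = -20 - 22 = -42
j: 2·2 - 2·(-10) = 4 - (-20) = 24
k: 2·11 - 2·2 = 22 - 4 = 18
q × r = (-42, 24, 18)
p · (q × r) = 5·(-42) + 8·24 + 12·18 = -210 + 192 + 216 = 198

198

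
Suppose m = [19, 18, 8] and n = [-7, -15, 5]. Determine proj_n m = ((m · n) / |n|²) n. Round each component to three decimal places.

m · n = 19·(-7) + 18·(-15) + 8·5 = -133 - 270 + 40 = -363
|n|² = 49 + 225 + 25 = 299
proj_n m = (-363/299) · (-7, -15, 5) ≈ (8.498, 18.211, -6.070)

(8.498, 18.211, -6.070)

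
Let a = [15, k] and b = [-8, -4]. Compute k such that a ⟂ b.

-30

a · b = 15·(-8) + k·(-4) = -120 - 4k
Set equal to 0: -4k = 120, so k = -30.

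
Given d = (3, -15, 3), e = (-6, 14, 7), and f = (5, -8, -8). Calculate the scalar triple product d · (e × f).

e × f:
i: 14·(-8) - 7·(-8) = -112 - (-56) = -56
j: 7·5 - (-6)·(-8) = 35 - 48 = -13
k: (-6)·(-8) - 14·5 = 48 - 70 = -22
e × f = (-56, -13, -22)
d · (e × f) = 3·(-56) + (-15)·(-13) + 3·(-22) = -168 + 195 - 66 = -39

-39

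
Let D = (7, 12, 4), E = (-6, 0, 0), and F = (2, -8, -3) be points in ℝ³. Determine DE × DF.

DE = (-13, -12, -4)
DF = (-5, -20, -7)
i: (-12)·(-7) - (-4)·(-20) = 84 - 80 = 4
j: (-4)·(-5) - (-13)·(-7) = 20 - 91 = -71
k: (-13)·(-20) - (-12)·(-5) = 260 - 60 = 200
DE × DF = (4, -71, 200)

(4, -71, 200)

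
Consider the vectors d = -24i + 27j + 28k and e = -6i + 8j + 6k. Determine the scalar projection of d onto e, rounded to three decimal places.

45.276

d · e = (-24)·(-6) + 27·8 + 28·6 = 144 + 216 + 168 = 528
|e| = √(36 + 64 + 36) = √136 ≈ 11.6619
comp_e d = 528 / √136 ≈ 45.276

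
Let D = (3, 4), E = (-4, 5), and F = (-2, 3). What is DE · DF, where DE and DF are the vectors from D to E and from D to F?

DE = E − D = (-7, 1)
DF = F − D = (-5, -1)
DE · DF = (-7)·(-5) + 1·(-1) = 35 - 1 = 34

34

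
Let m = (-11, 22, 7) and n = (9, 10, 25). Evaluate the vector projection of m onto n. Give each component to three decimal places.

m · n = (-11)·9 + 22·10 + 7·25 = -99 + 220 + 175 = 296
|n|² = 81 + 100 + 625 = 806
proj_n m = (296/806) · (9, 10, 25) ≈ (3.305, 3.672, 9.181)

(3.305, 3.672, 9.181)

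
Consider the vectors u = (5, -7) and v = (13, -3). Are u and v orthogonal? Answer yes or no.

u · v = 5·13 + (-7)·(-3) = 65 + 21 = 86
Nonzero, so the vectors are not orthogonal.

no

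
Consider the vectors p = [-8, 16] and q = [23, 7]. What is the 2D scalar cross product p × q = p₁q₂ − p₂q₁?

(-8)·7 - 16·23 = -56 - 368 = -424

-424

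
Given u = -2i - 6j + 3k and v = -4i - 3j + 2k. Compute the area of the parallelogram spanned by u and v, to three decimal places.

19.925

i: (-6)·2 - 3·(-3) = -12 - (-9) = -3
j: 3·(-4) - (-2)·2 = -12 - (-4) = -8
k: (-2)·(-3) - (-6)·(-4) = 6 - 24 = -18
u × v = (-3, -8, -18)
|u × v| = √((-3)² + (-8)² + (-18)²) = √397 ≈ 19.9249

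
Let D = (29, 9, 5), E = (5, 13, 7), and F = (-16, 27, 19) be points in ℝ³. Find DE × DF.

DE = (-24, 4, 2)
DF = (-45, 18, 14)
i: 4·14 - 2·18 = 56 - 36 = 20
j: 2·(-45) - (-24)·14 = -90 - (-336) = 246
k: (-24)·18 - 4·(-45) = -432 - (-180) = -252
DE × DF = (20, 246, -252)

(20, 246, -252)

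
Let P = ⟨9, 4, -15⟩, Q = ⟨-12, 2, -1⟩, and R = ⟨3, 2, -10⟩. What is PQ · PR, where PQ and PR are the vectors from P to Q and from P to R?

PQ = Q − P = (-21, -2, 14)
PR = R − P = (-6, -2, 5)
PQ · PR = (-21)·(-6) + (-2)·(-2) + 14·5 = 126 + 4 + 70 = 200

200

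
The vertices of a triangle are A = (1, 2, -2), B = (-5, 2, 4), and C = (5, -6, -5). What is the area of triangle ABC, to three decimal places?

34.073

AB = (-6, 0, 6),  AC = (4, -8, -3)
i: 0·(-3) - 6·(-8) = 0 - (-48) = 48
j: 6·4 - (-6)·(-3) = 24 - 18 = 6
k: (-6)·(-8) - 0·4 = 48 - 0 = 48
AB × AC = (48, 6, 48)
|AB × AC| = √4644 ≈ 68.1469
area = ½ · 68.1469 ≈ 34.073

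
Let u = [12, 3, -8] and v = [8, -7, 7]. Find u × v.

(-35, -148, -108)

i: 3·7 - (-8)·(-7) = 21 - 56 = -35
j: (-8)·8 - 12·7 = -64 - 84 = -148
k: 12·(-7) - 3·8 = -84 - 24 = -108
u × v = (-35, -148, -108)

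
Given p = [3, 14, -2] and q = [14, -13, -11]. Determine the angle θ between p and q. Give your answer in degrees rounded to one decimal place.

p · q = 3·14 + 14·(-13) + (-2)·(-11) = 42 - 182 + 22 = -118
|p|² = 9 + 196 + 4 = 209,  |p| = √209 ≈ 14.456832
|q|² = 196 + 169 + 121 = 486,  |q| = √486 ≈ 22.045408
cos θ = -118 / (14.456832 · 22.045408) ≈ -0.37025
θ = arccos(-0.37025) ≈ 111.7°

111.7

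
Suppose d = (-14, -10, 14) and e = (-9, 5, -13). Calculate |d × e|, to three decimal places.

352.227

i: (-10)·(-13) - 14·5 = 130 - 70 = 60
j: 14·(-9) - (-14)·(-13) = -126 - 182 = -308
k: (-14)·5 - (-10)·(-9) = -70 - 90 = -160
d × e = (60, -308, -160)
|d × e| = √(60² + (-308)² + (-160)²) = √124064 ≈ 352.2272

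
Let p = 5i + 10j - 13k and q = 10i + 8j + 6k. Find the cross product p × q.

i: 10·6 - (-13)·8 = 60 - (-104) = 164
j: (-13)·10 - 5·6 = -130 - 30 = -160
k: 5·8 - 10·10 = 40 - 100 = -60
p × q = (164, -160, -60)

(164, -160, -60)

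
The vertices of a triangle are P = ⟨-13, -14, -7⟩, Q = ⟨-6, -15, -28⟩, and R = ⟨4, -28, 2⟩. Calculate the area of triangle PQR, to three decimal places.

262.093

PQ = (7, -1, -21),  PR = (17, -14, 9)
i: (-1)·9 - (-21)·(-14) = -9 - 294 = -303
j: (-21)·17 - 7·9 = -357 - 63 = -420
k: 7·(-14) - (-1)·17 = -98 - (-17) = -81
PQ × PR = (-303, -420, -81)
|PQ × PR| = √274770 ≈ 524.1851
area = ½ · 524.1851 ≈ 262.093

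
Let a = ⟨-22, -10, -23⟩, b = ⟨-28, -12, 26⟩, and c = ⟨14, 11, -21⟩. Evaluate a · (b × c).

b × c:
i: (-12)·(-21) - 26·11 = 252 - 286 = -34
j: 26·14 - (-28)·(-21) = 364 - 588 = -224
k: (-28)·11 - (-12)·14 = -308 - (-168) = -140
b × c = (-34, -224, -140)
a · (b × c) = (-22)·(-34) + (-10)·(-224) + (-23)·(-140) = 748 + 2240 + 3220 = 6208

6208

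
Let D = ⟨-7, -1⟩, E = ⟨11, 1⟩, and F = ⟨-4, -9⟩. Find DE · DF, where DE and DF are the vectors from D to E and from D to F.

38

DE = E − D = (18, 2)
DF = F − D = (3, -8)
DE · DF = 18·3 + 2·(-8) = 54 - 16 = 38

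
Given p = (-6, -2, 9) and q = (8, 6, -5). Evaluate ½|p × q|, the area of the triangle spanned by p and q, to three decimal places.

32.016

i: (-2)·(-5) - 9·6 = 10 - 54 = -44
j: 9·8 - (-6)·(-5) = 72 - 30 = 42
k: (-6)·6 - (-2)·8 = -36 - (-16) = -20
p × q = (-44, 42, -20)
|p × q| = √((-44)² + 42² + (-20)²) = √4100 ≈ 64.0312
area = ½ · 64.0312 ≈ 32.016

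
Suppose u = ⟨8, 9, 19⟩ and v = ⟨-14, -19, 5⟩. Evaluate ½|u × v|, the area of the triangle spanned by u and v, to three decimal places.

i: 9·5 - 19·(-19) = 45 - (-361) = 406
j: 19·(-14) - 8·5 = -266 - 40 = -306
k: 8·(-19) - 9·(-14) = -152 - (-126) = -26
u × v = (406, -306, -26)
|u × v| = √(406² + (-306)² + (-26)²) = √259148 ≈ 509.0658
area = ½ · 509.0658 ≈ 254.533

254.533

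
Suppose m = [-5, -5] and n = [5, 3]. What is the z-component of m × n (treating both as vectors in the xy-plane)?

(-5)·3 - (-5)·5 = -15 - (-25) = 10

10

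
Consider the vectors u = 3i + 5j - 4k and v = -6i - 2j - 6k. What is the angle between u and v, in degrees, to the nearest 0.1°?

u · v = 3·(-6) + 5·(-2) + (-4)·(-6) = -18 - 10 + 24 = -4
|u|² = 9 + 25 + 16 = 50,  |u| = √50 ≈ 7.071068
|v|² = 36 + 4 + 36 = 76,  |v| = √76 ≈ 8.717798
cos θ = -4 / (7.071068 · 8.717798) ≈ -0.06489
θ = arccos(-0.06489) ≈ 93.7°

93.7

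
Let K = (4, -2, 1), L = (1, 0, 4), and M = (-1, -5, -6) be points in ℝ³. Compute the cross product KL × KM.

(-5, -36, 19)

KL = (-3, 2, 3)
KM = (-5, -3, -7)
i: 2·(-7) - 3·(-3) = -14 - (-9) = -5
j: 3·(-5) - (-3)·(-7) = -15 - 21 = -36
k: (-3)·(-3) - 2·(-5) = 9 - (-10) = 19
KL × KM = (-5, -36, 19)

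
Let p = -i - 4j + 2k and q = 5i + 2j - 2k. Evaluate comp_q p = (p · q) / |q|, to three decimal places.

p · q = (-1)·5 + (-4)·2 + 2·(-2) = -5 - 8 - 4 = -17
|q| = √(25 + 4 + 4) = √33 ≈ 5.7446
comp_q p = -17 / √33 ≈ -2.959

-2.959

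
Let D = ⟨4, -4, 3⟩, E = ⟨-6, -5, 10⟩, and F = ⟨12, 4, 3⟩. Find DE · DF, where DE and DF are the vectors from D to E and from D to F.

DE = E − D = (-10, -1, 7)
DF = F − D = (8, 8, 0)
DE · DF = (-10)·8 + (-1)·8 + 7·0 = -80 - 8 + 0 = -88

-88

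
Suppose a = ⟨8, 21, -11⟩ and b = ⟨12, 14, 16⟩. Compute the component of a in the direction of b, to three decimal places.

a · b = 8·12 + 21·14 + (-11)·16 = 96 + 294 - 176 = 214
|b| = √(144 + 196 + 256) = √596 ≈ 24.4131
comp_b a = 214 / √596 ≈ 8.766

8.766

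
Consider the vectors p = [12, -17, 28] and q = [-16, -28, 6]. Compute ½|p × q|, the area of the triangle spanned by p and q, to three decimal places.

i: (-17)·6 - 28·(-28) = -102 - (-784) = 682
j: 28·(-16) - 12·6 = -448 - 72 = -520
k: 12·(-28) - (-17)·(-16) = -336 - 272 = -608
p × q = (682, -520, -608)
|p × q| = √(682² + (-520)² + (-608)²) = √1105188 ≈ 1051.2792
area = ½ · 1051.2792 ≈ 525.640

525.640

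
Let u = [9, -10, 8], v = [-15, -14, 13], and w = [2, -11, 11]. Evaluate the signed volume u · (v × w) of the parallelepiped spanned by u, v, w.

-465

v × w:
i: (-14)·11 - 13·(-11) = -154 - (-143) = -11
j: 13·2 - (-15)·11 = 26 - (-165) = 191
k: (-15)·(-11) - (-14)·2 = 165 - (-28) = 193
v × w = (-11, 191, 193)
u · (v × w) = 9·(-11) + (-10)·191 + 8·193 = -99 - 1910 + 1544 = -465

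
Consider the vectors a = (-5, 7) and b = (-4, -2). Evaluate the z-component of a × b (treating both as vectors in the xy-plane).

38

(-5)·(-2) - 7·(-4) = 10 - (-28) = 38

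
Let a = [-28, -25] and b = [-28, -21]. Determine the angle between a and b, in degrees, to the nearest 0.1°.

4.9

a · b = (-28)·(-28) + (-25)·(-21) = 784 + 525 = 1309
|a|² = 784 + 625 = 1409,  |a| = √1409 ≈ 37.536649
|b|² = 784 + 441 = 1225,  |b| = √1225 ≈ 35.000000
cos θ = 1309 / (37.536649 · 35.000000) ≈ 0.99636
θ = arccos(0.99636) ≈ 4.9°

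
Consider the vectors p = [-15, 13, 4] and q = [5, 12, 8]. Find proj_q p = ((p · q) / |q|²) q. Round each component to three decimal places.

(2.425, 5.820, 3.880)

p · q = (-15)·5 + 13·12 + 4·8 = -75 + 156 + 32 = 113
|q|² = 25 + 144 + 64 = 233
proj_q p = (113/233) · (5, 12, 8) ≈ (2.425, 5.820, 3.880)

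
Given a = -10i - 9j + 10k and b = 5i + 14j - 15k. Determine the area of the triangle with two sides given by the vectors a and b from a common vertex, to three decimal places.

69.011

i: (-9)·(-15) - 10·14 = 135 - 140 = -5
j: 10·5 - (-10)·(-15) = 50 - 150 = -100
k: (-10)·14 - (-9)·5 = -140 - (-45) = -95
a × b = (-5, -100, -95)
|a × b| = √((-5)² + (-100)² + (-95)²) = √19050 ≈ 138.0217
area = ½ · 138.0217 ≈ 69.011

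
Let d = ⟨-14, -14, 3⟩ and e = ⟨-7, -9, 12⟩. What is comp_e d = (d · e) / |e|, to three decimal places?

15.707

d · e = (-14)·(-7) + (-14)·(-9) + 3·12 = 98 + 126 + 36 = 260
|e| = √(49 + 81 + 144) = √274 ≈ 16.5529
comp_e d = 260 / √274 ≈ 15.707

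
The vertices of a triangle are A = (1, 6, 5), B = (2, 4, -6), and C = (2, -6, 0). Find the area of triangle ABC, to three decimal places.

AB = (1, -2, -11),  AC = (1, -12, -5)
i: (-2)·(-5) - (-11)·(-12) = 10 - 132 = -122
j: (-11)·1 - 1·(-5) = -11 - (-5) = -6
k: 1·(-12) - (-2)·1 = -12 - (-2) = -10
AB × AC = (-122, -6, -10)
|AB × AC| = √15020 ≈ 122.5561
area = ½ · 122.5561 ≈ 61.278

61.278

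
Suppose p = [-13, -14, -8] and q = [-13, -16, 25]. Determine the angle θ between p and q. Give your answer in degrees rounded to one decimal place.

73.3

p · q = (-13)·(-13) + (-14)·(-16) + (-8)·25 = 169 + 224 - 200 = 193
|p|² = 169 + 196 + 64 = 429,  |p| = √429 ≈ 20.712315
|q|² = 169 + 256 + 625 = 1050,  |q| = √1050 ≈ 32.403703
cos θ = 193 / (20.712315 · 32.403703) ≈ 0.28756
θ = arccos(0.28756) ≈ 73.3°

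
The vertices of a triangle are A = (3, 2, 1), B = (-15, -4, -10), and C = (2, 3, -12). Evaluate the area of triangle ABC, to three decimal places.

120.650

AB = (-18, -6, -11),  AC = (-1, 1, -13)
i: (-6)·(-13) - (-11)·1 = 78 - (-11) = 89
j: (-11)·(-1) - (-18)·(-13) = 11 - 234 = -223
k: (-18)·1 - (-6)·(-1) = -18 - 6 = -24
AB × AC = (89, -223, -24)
|AB × AC| = √58226 ≈ 241.3006
area = ½ · 241.3006 ≈ 120.650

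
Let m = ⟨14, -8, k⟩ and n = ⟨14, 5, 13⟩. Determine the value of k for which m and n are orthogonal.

m · n = 14·14 + (-8)·5 + k·13 = 156 + 13k
Set equal to 0: 13k = -156, so k = -12.

-12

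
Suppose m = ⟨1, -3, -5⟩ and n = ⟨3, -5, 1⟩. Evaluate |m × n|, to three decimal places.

i: (-3)·1 - (-5)·(-5) = -3 - 25 = -28
j: (-5)·3 - 1·1 = -15 - 1 = -16
k: 1·(-5) - (-3)·3 = -5 - (-9) = 4
m × n = (-28, -16, 4)
|m × n| = √((-28)² + (-16)² + 4²) = √1056 ≈ 32.4962

32.496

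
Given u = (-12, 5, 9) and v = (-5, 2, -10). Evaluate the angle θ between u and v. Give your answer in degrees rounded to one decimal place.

96.4

u · v = (-12)·(-5) + 5·2 + 9·(-10) = 60 + 10 - 90 = -20
|u|² = 144 + 25 + 81 = 250,  |u| = √250 ≈ 15.811388
|v|² = 25 + 4 + 100 = 129,  |v| = √129 ≈ 11.357817
cos θ = -20 / (15.811388 · 11.357817) ≈ -0.11137
θ = arccos(-0.11137) ≈ 96.4°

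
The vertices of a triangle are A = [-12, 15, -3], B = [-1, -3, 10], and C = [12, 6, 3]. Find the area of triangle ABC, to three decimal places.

207.054

AB = (11, -18, 13),  AC = (24, -9, 6)
i: (-18)·6 - 13·(-9) = -108 - (-117) = 9
j: 13·24 - 11·6 = 312 - 66 = 246
k: 11·(-9) - (-18)·24 = -99 - (-432) = 333
AB × AC = (9, 246, 333)
|AB × AC| = √171486 ≈ 414.1087
area = ½ · 414.1087 ≈ 207.054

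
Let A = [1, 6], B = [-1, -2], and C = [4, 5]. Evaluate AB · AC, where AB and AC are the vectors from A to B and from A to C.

2

AB = B − A = (-2, -8)
AC = C − A = (3, -1)
AB · AC = (-2)·3 + (-8)·(-1) = -6 + 8 = 2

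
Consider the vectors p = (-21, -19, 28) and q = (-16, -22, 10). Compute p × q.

i: (-19)·10 - 28·(-22) = -190 - (-616) = 426
j: 28·(-16) - (-21)·10 = -448 - (-210) = -238
k: (-21)·(-22) - (-19)·(-16) = 462 - 304 = 158
p × q = (426, -238, 158)

(426, -238, 158)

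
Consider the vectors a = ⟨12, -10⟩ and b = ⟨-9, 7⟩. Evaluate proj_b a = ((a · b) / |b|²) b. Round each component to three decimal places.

a · b = 12·(-9) + (-10)·7 = -108 - 70 = -178
|b|² = 81 + 49 = 130
proj_b a = (-178/130) · (-9, 7) ≈ (12.323, -9.585)

(12.323, -9.585)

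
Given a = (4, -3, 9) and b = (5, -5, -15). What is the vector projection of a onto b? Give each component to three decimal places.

(-1.818, 1.818, 5.455)

a · b = 4·5 + (-3)·(-5) + 9·(-15) = 20 + 15 - 135 = -100
|b|² = 25 + 25 + 225 = 275
proj_b a = (-100/275) · (5, -5, -15) ≈ (-1.818, 1.818, 5.455)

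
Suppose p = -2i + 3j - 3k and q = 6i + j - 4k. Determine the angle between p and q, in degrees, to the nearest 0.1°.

p · q = (-2)·6 + 3·1 + (-3)·(-4) = -12 + 3 + 12 = 3
|p|² = 4 + 9 + 9 = 22,  |p| = √22 ≈ 4.690416
|q|² = 36 + 1 + 16 = 53,  |q| = √53 ≈ 7.280110
cos θ = 3 / (4.690416 · 7.280110) ≈ 0.08786
θ = arccos(0.08786) ≈ 85.0°

85.0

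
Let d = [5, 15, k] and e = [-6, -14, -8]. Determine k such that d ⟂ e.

d · e = 5·(-6) + 15·(-14) + k·(-8) = -240 - 8k
Set equal to 0: -8k = 240, so k = -30.

-30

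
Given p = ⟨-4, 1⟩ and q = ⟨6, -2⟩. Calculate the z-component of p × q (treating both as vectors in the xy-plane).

2

(-4)·(-2) - 1·6 = 8 - 6 = 2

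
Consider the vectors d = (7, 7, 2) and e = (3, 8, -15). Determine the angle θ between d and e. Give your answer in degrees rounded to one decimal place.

74.4

d · e = 7·3 + 7·8 + 2·(-15) = 21 + 56 - 30 = 47
|d|² = 49 + 49 + 4 = 102,  |d| = √102 ≈ 10.099505
|e|² = 9 + 64 + 225 = 298,  |e| = √298 ≈ 17.262677
cos θ = 47 / (10.099505 · 17.262677) ≈ 0.26958
θ = arccos(0.26958) ≈ 74.4°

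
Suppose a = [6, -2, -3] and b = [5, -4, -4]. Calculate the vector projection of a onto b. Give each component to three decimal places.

a · b = 6·5 + (-2)·(-4) + (-3)·(-4) = 30 + 8 + 12 = 50
|b|² = 25 + 16 + 16 = 57
proj_b a = (50/57) · (5, -4, -4) ≈ (4.386, -3.509, -3.509)

(4.386, -3.509, -3.509)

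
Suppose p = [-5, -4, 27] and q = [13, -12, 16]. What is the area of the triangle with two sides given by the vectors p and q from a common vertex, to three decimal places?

257.830

i: (-4)·16 - 27·(-12) = -64 - (-324) = 260
j: 27·13 - (-5)·16 = 351 - (-80) = 431
k: (-5)·(-12) - (-4)·13 = 60 - (-52) = 112
p × q = (260, 431, 112)
|p × q| = √(260² + 431² + 112²) = √265905 ≈ 515.6598
area = ½ · 515.6598 ≈ 257.830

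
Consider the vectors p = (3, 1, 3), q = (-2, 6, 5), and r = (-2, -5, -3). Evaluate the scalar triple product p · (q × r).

71

q × r:
i: 6·(-3) - 5·(-5) = -18 - (-25) = 7
j: 5·(-2) - (-2)·(-3) = -10 - 6 = -16
k: (-2)·(-5) - 6·(-2) = 10 - (-12) = 22
q × r = (7, -16, 22)
p · (q × r) = 3·7 + 1·(-16) + 3·22 = 21 - 16 + 66 = 71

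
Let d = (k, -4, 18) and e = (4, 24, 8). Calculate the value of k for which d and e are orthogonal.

d · e = k·4 + (-4)·24 + 18·8 = 48 + 4k
Set equal to 0: 4k = -48, so k = -12.

-12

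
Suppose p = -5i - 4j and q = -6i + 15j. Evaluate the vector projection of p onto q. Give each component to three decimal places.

p · q = (-5)·(-6) + (-4)·15 = 30 - 60 = -30
|q|² = 36 + 225 = 261
proj_q p = (-30/261) · (-6, 15) ≈ (0.690, -1.724)

(0.690, -1.724)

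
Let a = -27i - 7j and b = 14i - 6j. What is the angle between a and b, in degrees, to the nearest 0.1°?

a · b = (-27)·14 + (-7)·(-6) = -378 + 42 = -336
|a|² = 729 + 49 = 778,  |a| = √778 ≈ 27.892651
|b|² = 196 + 36 = 232,  |b| = √232 ≈ 15.231546
cos θ = -336 / (27.892651 · 15.231546) ≈ -0.79087
θ = arccos(-0.79087) ≈ 142.3°

142.3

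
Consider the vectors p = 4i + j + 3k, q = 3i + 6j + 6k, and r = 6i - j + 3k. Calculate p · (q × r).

q × r:
i: 6·3 - 6·(-1) = 18 - (-6) = 24
j: 6·6 - 3·3 = 36 - 9 = 27
k: 3·(-1) - 6·6 = -3 - 36 = -39
q × r = (24, 27, -39)
p · (q × r) = 4·24 + 1·27 + 3·(-39) = 96 + 27 - 117 = 6

6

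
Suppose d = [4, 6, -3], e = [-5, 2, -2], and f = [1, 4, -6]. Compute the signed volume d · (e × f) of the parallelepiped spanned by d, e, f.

-142

e × f:
i: 2·(-6) - (-2)·4 = -12 - (-8) = -4
j: (-2)·1 - (-5)·(-6) = -2 - 30 = -32
k: (-5)·4 - 2·1 = -20 - 2 = -22
e × f = (-4, -32, -22)
d · (e × f) = 4·(-4) + 6·(-32) + (-3)·(-22) = -16 - 192 + 66 = -142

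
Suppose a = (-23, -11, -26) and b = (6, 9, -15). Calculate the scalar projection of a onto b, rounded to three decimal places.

8.273

a · b = (-23)·6 + (-11)·9 + (-26)·(-15) = -138 - 99 + 390 = 153
|b| = √(36 + 81 + 225) = √342 ≈ 18.4932
comp_b a = 153 / √342 ≈ 8.273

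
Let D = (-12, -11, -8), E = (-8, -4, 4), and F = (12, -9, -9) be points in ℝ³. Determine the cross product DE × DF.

DE = (4, 7, 12)
DF = (24, 2, -1)
i: 7·(-1) - 12·2 = -7 - 24 = -31
j: 12·24 - 4·(-1) = 288 - (-4) = 292
k: 4·2 - 7·24 = 8 - 168 = -160
DE × DF = (-31, 292, -160)

(-31, 292, -160)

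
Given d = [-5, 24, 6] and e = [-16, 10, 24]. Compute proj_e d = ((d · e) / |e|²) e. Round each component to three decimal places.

d · e = (-5)·(-16) + 24·10 + 6·24 = 80 + 240 + 144 = 464
|e|² = 256 + 100 + 576 = 932
proj_e d = (464/932) · (-16, 10, 24) ≈ (-7.966, 4.979, 11.948)

(-7.966, 4.979, 11.948)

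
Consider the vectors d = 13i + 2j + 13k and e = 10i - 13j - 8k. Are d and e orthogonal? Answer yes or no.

d · e = 13·10 + 2·(-13) + 13·(-8) = 130 - 26 - 104 = 0
Zero, so the vectors are orthogonal.

yes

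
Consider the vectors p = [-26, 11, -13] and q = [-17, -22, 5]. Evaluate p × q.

i: 11·5 - (-13)·(-22) = 55 - 286 = -231
j: (-13)·(-17) - (-26)·5 = 221 - (-130) = 351
k: (-26)·(-22) - 11·(-17) = 572 - (-187) = 759
p × q = (-231, 351, 759)

(-231, 351, 759)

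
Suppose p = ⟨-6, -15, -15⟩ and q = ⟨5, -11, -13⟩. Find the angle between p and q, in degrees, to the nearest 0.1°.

p · q = (-6)·5 + (-15)·(-11) + (-15)·(-13) = -30 + 165 + 195 = 330
|p|² = 36 + 225 + 225 = 486,  |p| = √486 ≈ 22.045408
|q|² = 25 + 121 + 169 = 315,  |q| = √315 ≈ 17.748239
cos θ = 330 / (22.045408 · 17.748239) ≈ 0.84341
θ = arccos(0.84341) ≈ 32.5°

32.5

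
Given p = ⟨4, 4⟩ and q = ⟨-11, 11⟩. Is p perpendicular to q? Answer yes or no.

yes

p · q = 4·(-11) + 4·11 = -44 + 44 = 0
Zero, so the vectors are orthogonal.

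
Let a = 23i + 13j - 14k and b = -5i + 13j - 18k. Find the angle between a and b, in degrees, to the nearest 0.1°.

a · b = 23·(-5) + 13·13 + (-14)·(-18) = -115 + 169 + 252 = 306
|a|² = 529 + 169 + 196 = 894,  |a| = √894 ≈ 29.899833
|b|² = 25 + 169 + 324 = 518,  |b| = √518 ≈ 22.759613
cos θ = 306 / (29.899833 · 22.759613) ≈ 0.44966
θ = arccos(0.44966) ≈ 63.3°

63.3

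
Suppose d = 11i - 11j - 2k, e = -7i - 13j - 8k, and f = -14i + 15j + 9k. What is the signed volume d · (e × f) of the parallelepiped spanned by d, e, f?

-1318

e × f:
i: (-13)·9 - (-8)·15 = -117 - (-120) = 3
j: (-8)·(-14) - (-7)·9 = 112 - (-63) = 175
k: (-7)·15 - (-13)·(-14) = -105 - 182 = -287
e × f = (3, 175, -287)
d · (e × f) = 11·3 + (-11)·175 + (-2)·(-287) = 33 - 1925 + 574 = -1318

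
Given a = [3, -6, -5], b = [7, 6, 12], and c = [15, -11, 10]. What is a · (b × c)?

751

b × c:
i: 6·10 - 12·(-11) = 60 - (-132) = 192
j: 12·15 - 7·10 = 180 - 70 = 110
k: 7·(-11) - 6·15 = -77 - 90 = -167
b × c = (192, 110, -167)
a · (b × c) = 3·192 + (-6)·110 + (-5)·(-167) = 576 - 660 + 835 = 751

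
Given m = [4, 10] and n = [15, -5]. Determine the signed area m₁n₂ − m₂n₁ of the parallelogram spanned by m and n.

4·(-5) - 10·15 = -20 - 150 = -170

-170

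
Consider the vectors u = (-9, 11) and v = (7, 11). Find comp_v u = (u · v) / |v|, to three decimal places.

4.448

u · v = (-9)·7 + 11·11 = -63 + 121 = 58
|v| = √(49 + 121) = √170 ≈ 13.0384
comp_v u = 58 / √170 ≈ 4.448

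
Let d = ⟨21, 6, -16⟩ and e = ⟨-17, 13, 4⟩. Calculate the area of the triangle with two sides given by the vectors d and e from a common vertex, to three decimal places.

239.684

i: 6·4 - (-16)·13 = 24 - (-208) = 232
j: (-16)·(-17) - 21·4 = 272 - 84 = 188
k: 21·13 - 6·(-17) = 273 - (-102) = 375
d × e = (232, 188, 375)
|d × e| = √(232² + 188² + 375²) = √229793 ≈ 479.3673
area = ½ · 479.3673 ≈ 239.684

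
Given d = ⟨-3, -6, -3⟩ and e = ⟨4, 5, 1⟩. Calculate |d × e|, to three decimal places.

i: (-6)·1 - (-3)·5 = -6 - (-15) = 9
j: (-3)·4 - (-3)·1 = -12 - (-3) = -9
k: (-3)·5 - (-6)·4 = -15 - (-24) = 9
d × e = (9, -9, 9)
|d × e| = √(9² + (-9)² + 9²) = √243 ≈ 15.5885

15.588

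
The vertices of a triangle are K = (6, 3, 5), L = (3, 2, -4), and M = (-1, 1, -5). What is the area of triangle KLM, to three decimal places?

16.985

KL = (-3, -1, -9),  KM = (-7, -2, -10)
i: (-1)·(-10) - (-9)·(-2) = 10 - 18 = -8
j: (-9)·(-7) - (-3)·(-10) = 63 - 30 = 33
k: (-3)·(-2) - (-1)·(-7) = 6 - 7 = -1
KL × KM = (-8, 33, -1)
|KL × KM| = √1154 ≈ 33.9706
area = ½ · 33.9706 ≈ 16.985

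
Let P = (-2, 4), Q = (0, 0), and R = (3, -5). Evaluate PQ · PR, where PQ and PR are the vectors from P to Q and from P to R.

46

PQ = Q − P = (2, -4)
PR = R − P = (5, -9)
PQ · PR = 2·5 + (-4)·(-9) = 10 + 36 = 46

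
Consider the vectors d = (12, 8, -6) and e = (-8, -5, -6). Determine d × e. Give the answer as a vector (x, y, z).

(-78, 120, 4)

i: 8·(-6) - (-6)·(-5) = -48 - 30 = -78
j: (-6)·(-8) - 12·(-6) = 48 - (-72) = 120
k: 12·(-5) - 8·(-8) = -60 - (-64) = 4
d × e = (-78, 120, 4)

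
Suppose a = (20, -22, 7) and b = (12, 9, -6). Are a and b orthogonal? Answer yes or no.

yes

a · b = 20·12 + (-22)·9 + 7·(-6) = 240 - 198 - 42 = 0
Zero, so the vectors are orthogonal.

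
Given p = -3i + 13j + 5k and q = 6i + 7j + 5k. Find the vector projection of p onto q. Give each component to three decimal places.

p · q = (-3)·6 + 13·7 + 5·5 = -18 + 91 + 25 = 98
|q|² = 36 + 49 + 25 = 110
proj_q p = (98/110) · (6, 7, 5) ≈ (5.345, 6.236, 4.455)

(5.345, 6.236, 4.455)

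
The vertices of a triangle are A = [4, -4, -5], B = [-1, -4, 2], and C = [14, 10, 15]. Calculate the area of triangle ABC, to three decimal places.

104.168

AB = (-5, 0, 7),  AC = (10, 14, 20)
i: 0·20 - 7·14 = 0 - 98 = -98
j: 7·10 - (-5)·20 = 70 - (-100) = 170
k: (-5)·14 - 0·10 = -70 - 0 = -70
AB × AC = (-98, 170, -70)
|AB × AC| = √43404 ≈ 208.3363
area = ½ · 208.3363 ≈ 104.168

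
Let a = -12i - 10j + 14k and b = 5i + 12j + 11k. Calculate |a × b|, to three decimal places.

356.264

i: (-10)·11 - 14·12 = -110 - 168 = -278
j: 14·5 - (-12)·11 = 70 - (-132) = 202
k: (-12)·12 - (-10)·5 = -144 - (-50) = -94
a × b = (-278, 202, -94)
|a × b| = √((-278)² + 202² + (-94)²) = √126924 ≈ 356.2639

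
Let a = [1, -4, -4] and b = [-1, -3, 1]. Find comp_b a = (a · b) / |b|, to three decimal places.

2.111

a · b = 1·(-1) + (-4)·(-3) + (-4)·1 = -1 + 12 - 4 = 7
|b| = √(1 + 9 + 1) = √11 ≈ 3.3166
comp_b a = 7 / √11 ≈ 2.111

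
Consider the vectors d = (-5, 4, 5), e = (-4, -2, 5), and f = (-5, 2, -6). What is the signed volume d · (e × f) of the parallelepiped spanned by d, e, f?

-296

e × f:
i: (-2)·(-6) - 5·2 = 12 - 10 = 2
j: 5·(-5) - (-4)·(-6) = -25 - 24 = -49
k: (-4)·2 - (-2)·(-5) = -8 - 10 = -18
e × f = (2, -49, -18)
d · (e × f) = (-5)·2 + 4·(-49) + 5·(-18) = -10 - 196 - 90 = -296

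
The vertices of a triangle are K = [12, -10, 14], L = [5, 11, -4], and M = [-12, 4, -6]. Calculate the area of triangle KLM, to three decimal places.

263.782

KL = (-7, 21, -18),  KM = (-24, 14, -20)
i: 21·(-20) - (-18)·14 = -420 - (-252) = -168
j: (-18)·(-24) - (-7)·(-20) = 432 - 140 = 292
k: (-7)·14 - 21·(-24) = -98 - (-504) = 406
KL × KM = (-168, 292, 406)
|KL × KM| = √278324 ≈ 527.5642
area = ½ · 527.5642 ≈ 263.782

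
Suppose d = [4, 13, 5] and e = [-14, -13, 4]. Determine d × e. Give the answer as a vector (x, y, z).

i: 13·4 - 5·(-13) = 52 - (-65) = 117
j: 5·(-14) - 4·4 = -70 - 16 = -86
k: 4·(-13) - 13·(-14) = -52 - (-182) = 130
d × e = (117, -86, 130)

(117, -86, 130)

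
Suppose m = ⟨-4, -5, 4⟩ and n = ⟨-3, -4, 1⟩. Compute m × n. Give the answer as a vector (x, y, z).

i: (-5)·1 - 4·(-4) = -5 - (-16) = 11
j: 4·(-3) - (-4)·1 = -12 - (-4) = -8
k: (-4)·(-4) - (-5)·(-3) = 16 - 15 = 1
m × n = (11, -8, 1)

(11, -8, 1)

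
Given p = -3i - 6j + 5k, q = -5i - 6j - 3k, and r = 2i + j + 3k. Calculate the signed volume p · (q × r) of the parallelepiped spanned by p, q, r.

q × r:
i: (-6)·3 - (-3)·1 = -18 - (-3) = -15
j: (-3)·2 - (-5)·3 = -6 - (-15) = 9
k: (-5)·1 - (-6)·2 = -5 - (-12) = 7
q × r = (-15, 9, 7)
p · (q × r) = (-3)·(-15) + (-6)·9 + 5·7 = 45 - 54 + 35 = 26

26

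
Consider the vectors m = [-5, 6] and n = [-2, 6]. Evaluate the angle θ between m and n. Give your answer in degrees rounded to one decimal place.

m · n = (-5)·(-2) + 6·6 = 10 + 36 = 46
|m|² = 25 + 36 = 61,  |m| = √61 ≈ 7.810250
|n|² = 4 + 36 = 40,  |n| = √40 ≈ 6.324555
cos θ = 46 / (7.810250 · 6.324555) ≈ 0.93124
θ = arccos(0.93124) ≈ 21.4°

21.4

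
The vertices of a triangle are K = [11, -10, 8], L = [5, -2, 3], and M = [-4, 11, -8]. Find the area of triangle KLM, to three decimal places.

15.859

KL = (-6, 8, -5),  KM = (-15, 21, -16)
i: 8·(-16) - (-5)·21 = -128 - (-105) = -23
j: (-5)·(-15) - (-6)·(-16) = 75 - 96 = -21
k: (-6)·21 - 8·(-15) = -126 - (-120) = -6
KL × KM = (-23, -21, -6)
|KL × KM| = √1006 ≈ 31.7175
area = ½ · 31.7175 ≈ 15.859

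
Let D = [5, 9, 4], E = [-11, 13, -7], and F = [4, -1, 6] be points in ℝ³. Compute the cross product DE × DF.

DE = (-16, 4, -11)
DF = (-1, -10, 2)
i: 4·2 - (-11)·(-10) = 8 - 110 = -102
j: (-11)·(-1) - (-16)·2 = 11 - (-32) = 43
k: (-16)·(-10) - 4·(-1) = 160 - (-4) = 164
DE × DF = (-102, 43, 164)

(-102, 43, 164)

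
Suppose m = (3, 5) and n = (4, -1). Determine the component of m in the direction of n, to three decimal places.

m · n = 3·4 + 5·(-1) = 12 - 5 = 7
|n| = √(16 + 1) = √17 ≈ 4.1231
comp_n m = 7 / √17 ≈ 1.698

1.698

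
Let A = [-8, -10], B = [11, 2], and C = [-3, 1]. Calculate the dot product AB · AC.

227

AB = B − A = (19, 12)
AC = C − A = (5, 11)
AB · AC = 19·5 + 12·11 = 95 + 132 = 227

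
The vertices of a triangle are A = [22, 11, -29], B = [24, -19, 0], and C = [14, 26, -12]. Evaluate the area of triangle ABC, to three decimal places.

AB = (2, -30, 29),  AC = (-8, 15, 17)
i: (-30)·17 - 29·15 = -510 - 435 = -945
j: 29·(-8) - 2·17 = -232 - 34 = -266
k: 2·15 - (-30)·(-8) = 30 - 240 = -210
AB × AC = (-945, -266, -210)
|AB × AC| = √1007881 ≈ 1003.9328
area = ½ · 1003.9328 ≈ 501.966

501.966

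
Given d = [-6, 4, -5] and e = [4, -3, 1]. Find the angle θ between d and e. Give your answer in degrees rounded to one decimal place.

156.4

d · e = (-6)·4 + 4·(-3) + (-5)·1 = -24 - 12 - 5 = -41
|d|² = 36 + 16 + 25 = 77,  |d| = √77 ≈ 8.774964
|e|² = 16 + 9 + 1 = 26,  |e| = √26 ≈ 5.099020
cos θ = -41 / (8.774964 · 5.099020) ≈ -0.91633
θ = arccos(-0.91633) ≈ 156.4°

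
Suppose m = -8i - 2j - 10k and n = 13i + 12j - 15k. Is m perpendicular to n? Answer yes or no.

m · n = (-8)·13 + (-2)·12 + (-10)·(-15) = -104 - 24 + 150 = 22
Nonzero, so the vectors are not orthogonal.

no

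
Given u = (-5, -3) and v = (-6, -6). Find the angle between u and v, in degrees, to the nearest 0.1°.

14.0

u · v = (-5)·(-6) + (-3)·(-6) = 30 + 18 = 48
|u|² = 25 + 9 = 34,  |u| = √34 ≈ 5.830952
|v|² = 36 + 36 = 72,  |v| = √72 ≈ 8.485281
cos θ = 48 / (5.830952 · 8.485281) ≈ 0.97014
θ = arccos(0.97014) ≈ 14.0°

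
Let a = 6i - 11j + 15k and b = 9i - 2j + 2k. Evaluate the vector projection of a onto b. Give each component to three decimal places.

(10.719, -2.382, 2.382)

a · b = 6·9 + (-11)·(-2) + 15·2 = 54 + 22 + 30 = 106
|b|² = 81 + 4 + 4 = 89
proj_b a = (106/89) · (9, -2, 2) ≈ (10.719, -2.382, 2.382)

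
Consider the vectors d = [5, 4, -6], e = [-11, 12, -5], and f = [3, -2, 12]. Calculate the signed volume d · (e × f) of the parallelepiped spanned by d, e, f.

e × f:
i: 12·12 - (-5)·(-2) = 144 - 10 = 134
j: (-5)·3 - (-11)·12 = -15 - (-132) = 117
k: (-11)·(-2) - 12·3 = 22 - 36 = -14
e × f = (134, 117, -14)
d · (e × f) = 5·134 + 4·117 + (-6)·(-14) = 670 + 468 + 84 = 1222

1222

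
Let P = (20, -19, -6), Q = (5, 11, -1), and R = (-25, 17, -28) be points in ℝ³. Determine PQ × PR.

PQ = (-15, 30, 5)
PR = (-45, 36, -22)
i: 30·(-22) - 5·36 = -660 - 180 = -840
j: 5·(-45) - (-15)·(-22) = -225 - 330 = -555
k: (-15)·36 - 30·(-45) = -540 - (-1350) = 810
PQ × PR = (-840, -555, 810)

(-840, -555, 810)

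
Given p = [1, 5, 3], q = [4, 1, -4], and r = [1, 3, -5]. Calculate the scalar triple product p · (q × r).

120

q × r:
i: 1·(-5) - (-4)·3 = -5 - (-12) = 7
j: (-4)·1 - 4·(-5) = -4 - (-20) = 16
k: 4·3 - 1·1 = 12 - 1 = 11
q × r = (7, 16, 11)
p · (q × r) = 1·7 + 5·16 + 3·11 = 7 + 80 + 33 = 120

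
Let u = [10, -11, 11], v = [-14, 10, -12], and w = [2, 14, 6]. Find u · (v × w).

-756

v × w:
i: 10·6 - (-12)·14 = 60 - (-168) = 228
j: (-12)·2 - (-14)·6 = -24 - (-84) = 60
k: (-14)·14 - 10·2 = -196 - 20 = -216
v × w = (228, 60, -216)
u · (v × w) = 10·228 + (-11)·60 + 11·(-216) = 2280 - 660 - 2376 = -756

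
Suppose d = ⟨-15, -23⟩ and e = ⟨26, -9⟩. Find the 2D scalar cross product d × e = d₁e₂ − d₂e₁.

733

(-15)·(-9) - (-23)·26 = 135 - (-598) = 733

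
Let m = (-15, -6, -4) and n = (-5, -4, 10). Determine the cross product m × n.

i: (-6)·10 - (-4)·(-4) = -60 - 16 = -76
j: (-4)·(-5) - (-15)·10 = 20 - (-150) = 170
k: (-15)·(-4) - (-6)·(-5) = 60 - 30 = 30
m × n = (-76, 170, 30)

(-76, 170, 30)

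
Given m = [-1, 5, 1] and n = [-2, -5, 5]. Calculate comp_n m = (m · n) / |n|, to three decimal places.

m · n = (-1)·(-2) + 5·(-5) + 1·5 = 2 - 25 + 5 = -18
|n| = √(4 + 25 + 25) = √54 ≈ 7.3485
comp_n m = -18 / √54 ≈ -2.449

-2.449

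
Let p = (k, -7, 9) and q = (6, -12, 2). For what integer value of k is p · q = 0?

p · q = k·6 + (-7)·(-12) + 9·2 = 102 + 6k
Set equal to 0: 6k = -102, so k = -17.

-17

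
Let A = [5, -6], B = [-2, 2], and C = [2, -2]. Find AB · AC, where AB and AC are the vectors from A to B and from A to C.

53

AB = B − A = (-7, 8)
AC = C − A = (-3, 4)
AB · AC = (-7)·(-3) + 8·4 = 21 + 32 = 53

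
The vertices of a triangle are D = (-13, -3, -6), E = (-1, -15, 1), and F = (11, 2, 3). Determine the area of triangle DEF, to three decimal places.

DE = (12, -12, 7),  DF = (24, 5, 9)
i: (-12)·9 - 7·5 = -108 - 35 = -143
j: 7·24 - 12·9 = 168 - 108 = 60
k: 12·5 - (-12)·24 = 60 - (-288) = 348
DE × DF = (-143, 60, 348)
|DE × DF| = √145153 ≈ 380.9895
area = ½ · 380.9895 ≈ 190.495

190.495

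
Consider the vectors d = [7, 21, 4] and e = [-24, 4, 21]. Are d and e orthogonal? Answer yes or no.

d · e = 7·(-24) + 21·4 + 4·21 = -168 + 84 + 84 = 0
Zero, so the vectors are orthogonal.

yes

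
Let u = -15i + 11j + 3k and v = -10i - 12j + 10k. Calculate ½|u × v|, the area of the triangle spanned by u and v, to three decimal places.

i: 11·10 - 3·(-12) = 110 - (-36) = 146
j: 3·(-10) - (-15)·10 = -30 - (-150) = 120
k: (-15)·(-12) - 11·(-10) = 180 - (-110) = 290
u × v = (146, 120, 290)
|u × v| = √(146² + 120² + 290²) = √119816 ≈ 346.1445
area = ½ · 346.1445 ≈ 173.072

173.072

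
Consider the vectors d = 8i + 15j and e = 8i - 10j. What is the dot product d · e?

-86

d · e = 8·8 + 15·(-10) = 64 - 150 = -86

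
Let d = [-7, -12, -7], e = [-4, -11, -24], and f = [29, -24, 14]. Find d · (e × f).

9885

e × f:
i: (-11)·14 - (-24)·(-24) = -154 - 576 = -730
j: (-24)·29 - (-4)·14 = -696 - (-56) = -640
k: (-4)·(-24) - (-11)·29 = 96 - (-319) = 415
e × f = (-730, -640, 415)
d · (e × f) = (-7)·(-730) + (-12)·(-640) + (-7)·415 = 5110 + 7680 - 2905 = 9885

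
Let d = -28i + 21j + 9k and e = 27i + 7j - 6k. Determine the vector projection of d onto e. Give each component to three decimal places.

d · e = (-28)·27 + 21·7 + 9·(-6) = -756 + 147 - 54 = -663
|e|² = 729 + 49 + 36 = 814
proj_e d = (-663/814) · (27, 7, -6) ≈ (-21.991, -5.701, 4.887)

(-21.991, -5.701, 4.887)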